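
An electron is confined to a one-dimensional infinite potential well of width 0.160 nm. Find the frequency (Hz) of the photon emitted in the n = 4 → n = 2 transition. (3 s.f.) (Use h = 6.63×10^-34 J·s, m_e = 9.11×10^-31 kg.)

f = 4.26×10^16 Hz

E_1 = h²/(8m_eL²) = 2.356×10^-18 J and ΔE = (4² − 2²)E_1 = 2.827×10^-17 J.
f = ΔE/h = 2.827×10^-17/6.63×10^-34 = 4.26×10^16 Hz.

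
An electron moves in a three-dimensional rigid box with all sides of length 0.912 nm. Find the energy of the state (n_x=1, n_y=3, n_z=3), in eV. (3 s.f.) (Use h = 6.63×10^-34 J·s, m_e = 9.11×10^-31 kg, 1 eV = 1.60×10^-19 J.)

For a 3D rectangular well E = (h²/8m_e)·Σ n_i²/L_i² = (6.63×10^-34)²/(8·9.11×10^-31) · [1²/(0.912 nm)² + 3²/(0.912 nm)² + 3²/(0.912 nm)²].
Evaluating gives E = 1.378×10^-18 J = 8.61 eV.

E = 8.61 eV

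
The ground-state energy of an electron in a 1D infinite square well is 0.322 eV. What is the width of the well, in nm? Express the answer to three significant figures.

From E_n = n²h²/(8m_eL²), L = n·h/√(8m_eE_n).
E_1 = 0.322 eV = 5.158×10^-20 J, so L = 1·6.626×10^-34/√(8·9.109×10^-31·5.158×10^-20) = 1.08×10^-9 m = 1.08 nm.

L = 1.08 nm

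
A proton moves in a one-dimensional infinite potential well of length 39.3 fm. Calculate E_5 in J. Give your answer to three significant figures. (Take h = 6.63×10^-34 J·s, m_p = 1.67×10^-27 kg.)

E_5 = 5.33×10^-13 J

For an infinite well E_n = n²h²/(8m_pL²), so E_1 = h²/(8m_pL²) = (6.63×10^-34)²/(8·1.67×10^-27·(3.93×10^-14 m)²) = 2.130×10^-14 J.
Then E_5 = 5²·E_1 = 25·2.130×10^-14 J = 5.33×10^-13 J.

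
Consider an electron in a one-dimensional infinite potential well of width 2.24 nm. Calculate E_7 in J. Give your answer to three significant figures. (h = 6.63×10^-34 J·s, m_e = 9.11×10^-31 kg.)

E_7 = 5.89×10^-19 J

For an infinite well E_n = n²h²/(8m_eL²), so E_1 = h²/(8m_eL²) = (6.63×10^-34)²/(8·9.11×10^-31·(2.24×10^-9 m)²) = 1.202×10^-20 J.
Then E_7 = 7²·E_1 = 49·1.202×10^-20 J = 5.89×10^-19 J.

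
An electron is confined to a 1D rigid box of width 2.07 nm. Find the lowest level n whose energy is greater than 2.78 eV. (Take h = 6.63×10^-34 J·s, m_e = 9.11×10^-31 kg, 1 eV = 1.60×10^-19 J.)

E_1 = h²/(8m_eL²) = 1.408×10^-20 J = 0.08800 eV.
Need n² > 2.78/0.08800 = 31.59, i.e. n > 5.620.
The smallest integer satisfying this is n = 6.

n = 6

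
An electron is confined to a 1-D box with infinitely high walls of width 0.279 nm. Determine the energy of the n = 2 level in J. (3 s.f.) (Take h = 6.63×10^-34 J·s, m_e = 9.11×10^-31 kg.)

E_2 = 3.10×10^-18 J

For an infinite well E_n = n²h²/(8m_eL²), so E_1 = h²/(8m_eL²) = (6.63×10^-34)²/(8·9.11×10^-31·(2.79×10^-10 m)²) = 7.748×10^-19 J.
Then E_2 = 2²·E_1 = 4·7.748×10^-19 J = 3.10×10^-18 J.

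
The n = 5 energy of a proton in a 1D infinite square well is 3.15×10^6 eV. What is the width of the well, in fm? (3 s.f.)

From E_n = n²h²/(8m_pL²), L = n·h/√(8m_pE_n).
E_5 = 3.15×10^6 eV = 5.046×10^-13 J, so L = 5·6.626×10^-34/√(8·1.673×10^-27·5.046×10^-13) = 4.03×10^-14 m = 40.3 fm.

L = 40.3 fm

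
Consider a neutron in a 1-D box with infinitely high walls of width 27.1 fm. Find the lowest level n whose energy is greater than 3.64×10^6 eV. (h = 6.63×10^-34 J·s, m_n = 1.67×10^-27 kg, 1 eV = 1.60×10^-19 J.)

n = 4

E_1 = h²/(8m_nL²) = 4.480×10^-14 J = 2.800×10^5 eV.
Need n² > 3.64×10^6/2.800×10^5 = 13.00, i.e. n > 3.606.
The smallest integer satisfying this is n = 4.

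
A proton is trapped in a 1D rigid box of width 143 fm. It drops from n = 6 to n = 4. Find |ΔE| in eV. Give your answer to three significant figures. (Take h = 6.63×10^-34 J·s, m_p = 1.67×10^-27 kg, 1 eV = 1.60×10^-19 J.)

|ΔE| = 2.01×10^5 eV

E_1 = h²/(8m_pL²) = 1.609×10^-15 J.
|ΔE| = |6² − 4²|·E_1 = 20·1.609×10^-15 J = 3.218×10^-14 J = 2.01×10^5 eV.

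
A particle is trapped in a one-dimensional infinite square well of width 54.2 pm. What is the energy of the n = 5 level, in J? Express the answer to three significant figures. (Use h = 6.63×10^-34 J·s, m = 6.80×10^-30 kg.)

E_5 = 6.88×10^-17 J

For an infinite well E_n = n²h²/(8mL²), so E_1 = h²/(8mL²) = (6.63×10^-34)²/(8·6.80×10^-30·(5.42×10^-11 m)²) = 2.751×10^-18 J.
Then E_5 = 5²·E_1 = 25·2.751×10^-18 J = 6.88×10^-17 J.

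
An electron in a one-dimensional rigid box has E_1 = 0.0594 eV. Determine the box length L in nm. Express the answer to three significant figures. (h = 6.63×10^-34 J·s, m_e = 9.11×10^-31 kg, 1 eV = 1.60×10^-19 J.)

L = 2.52 nm

From E_n = n²h²/(8m_eL²), L = n·h/√(8m_eE_n).
E_1 = 0.0594 eV = 9.504×10^-21 J, so L = 1·6.63×10^-34/√(8·9.11×10^-31·9.504×10^-21) = 2.52×10^-9 m = 2.52 nm.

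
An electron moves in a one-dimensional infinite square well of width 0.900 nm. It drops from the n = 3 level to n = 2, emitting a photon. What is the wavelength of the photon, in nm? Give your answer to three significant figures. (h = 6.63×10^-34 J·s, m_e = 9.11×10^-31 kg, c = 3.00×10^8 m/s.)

λ = 534 nm

E_1 = h²/(8m_eL²) = 7.446×10^-20 J, so ΔE = (3² − 2²)E_1 = 3.723×10^-19 J.
λ = hc/ΔE = (6.63×10^-34·3.00×10^8)/3.723×10^-19 = 5.34×10^-7 m = 534 nm.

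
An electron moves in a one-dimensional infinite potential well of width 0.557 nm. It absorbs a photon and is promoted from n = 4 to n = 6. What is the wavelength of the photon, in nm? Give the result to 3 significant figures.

λ = 51.1 nm

E_1 = h²/(8m_eL²) = 1.942×10^-19 J, so ΔE = (6² − 4²)E_1 = 3.884×10^-18 J.
λ = hc/ΔE = (6.626×10^-34·2.998×10^8)/3.884×10^-18 = 5.11×10^-8 m = 51.1 nm.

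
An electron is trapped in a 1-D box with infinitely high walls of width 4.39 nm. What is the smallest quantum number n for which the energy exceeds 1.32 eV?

n = 9

E_1 = h²/(8m_eL²) = 3.126×10^-21 J = 0.01951 eV.
Need n² > 1.32/0.01951 = 67.66, i.e. n > 8.226.
The smallest integer satisfying this is n = 9.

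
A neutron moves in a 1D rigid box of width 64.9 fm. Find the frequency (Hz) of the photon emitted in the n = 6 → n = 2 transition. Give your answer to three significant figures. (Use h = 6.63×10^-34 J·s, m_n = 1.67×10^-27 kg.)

f = 3.77×10^20 Hz

E_1 = h²/(8m_nL²) = 7.811×10^-15 J and ΔE = (6² − 2²)E_1 = 2.500×10^-13 J.
f = ΔE/h = 2.500×10^-13/6.63×10^-34 = 3.77×10^20 Hz.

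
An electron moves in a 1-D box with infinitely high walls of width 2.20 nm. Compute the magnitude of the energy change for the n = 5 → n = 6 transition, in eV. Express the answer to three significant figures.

|ΔE| = 0.855 eV

E_1 = h²/(8m_eL²) = 1.245×10^-20 J.
|ΔE| = |5² − 6²|·E_1 = 11·1.245×10^-20 J = 1.369×10^-19 J = 0.855 eV.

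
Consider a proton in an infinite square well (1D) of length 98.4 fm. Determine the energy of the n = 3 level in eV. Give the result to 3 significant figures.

E_3 = 1.90×10^5 eV

For an infinite well E_n = n²h²/(8m_pL²), so E_1 = h²/(8m_pL²) = (6.626×10^-34)²/(8·1.673×10^-27·(9.84×10^-14 m)²) = 3.388×10^-15 J.
Then E_3 = 3²·E_1 = 9·3.388×10^-15 J = 3.049×10^-14 J.
Converting, E_3 = 3.049×10^-14 J / (1.602×10^-19 J/eV) = 1.90×10^5 eV.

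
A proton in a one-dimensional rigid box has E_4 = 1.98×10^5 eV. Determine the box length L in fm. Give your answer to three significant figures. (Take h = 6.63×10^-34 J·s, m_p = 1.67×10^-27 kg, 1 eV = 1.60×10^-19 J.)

L = 129 fm

From E_n = n²h²/(8m_pL²), L = n·h/√(8m_pE_n).
E_4 = 1.98×10^5 eV = 3.168×10^-14 J, so L = 4·6.63×10^-34/√(8·1.67×10^-27·3.168×10^-14) = 1.29×10^-13 m = 129 fm.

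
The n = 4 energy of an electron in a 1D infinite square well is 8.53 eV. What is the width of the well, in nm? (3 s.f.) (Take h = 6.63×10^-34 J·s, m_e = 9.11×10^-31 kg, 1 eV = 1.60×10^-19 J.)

From E_n = n²h²/(8m_eL²), L = n·h/√(8m_eE_n).
E_4 = 8.53 eV = 1.365×10^-18 J, so L = 4·6.63×10^-34/√(8·9.11×10^-31·1.365×10^-18) = 8.41×10^-10 m = 0.841 nm.

L = 0.841 nm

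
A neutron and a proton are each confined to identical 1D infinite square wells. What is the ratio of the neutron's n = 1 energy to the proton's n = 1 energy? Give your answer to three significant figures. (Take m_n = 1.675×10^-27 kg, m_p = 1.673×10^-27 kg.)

E_n ∝ 1/m at fixed n and L, so the ratio is m_p/m_n = 1.673×10^-27/1.675×10^-27 = 0.999.

0.999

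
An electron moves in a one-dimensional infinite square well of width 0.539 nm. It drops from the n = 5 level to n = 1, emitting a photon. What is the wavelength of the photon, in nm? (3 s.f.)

λ = 39.9 nm

E_1 = h²/(8m_eL²) = 2.074×10^-19 J, so ΔE = (5² − 1²)E_1 = 4.978×10^-18 J.
λ = hc/ΔE = (6.626×10^-34·2.998×10^8)/4.978×10^-18 = 3.99×10^-8 m = 39.9 nm.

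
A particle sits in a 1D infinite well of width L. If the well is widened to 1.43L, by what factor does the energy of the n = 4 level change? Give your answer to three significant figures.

0.489

E_n ∝ 1/L², so the energy scales by 1/1.43² = 0.489.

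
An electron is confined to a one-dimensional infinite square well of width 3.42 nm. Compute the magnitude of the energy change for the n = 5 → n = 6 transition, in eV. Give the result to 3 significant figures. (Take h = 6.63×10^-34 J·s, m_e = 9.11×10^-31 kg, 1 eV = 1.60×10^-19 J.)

|ΔE| = 0.355 eV

E_1 = h²/(8m_eL²) = 5.157×10^-21 J.
|ΔE| = |5² − 6²|·E_1 = 11·5.157×10^-21 J = 5.673×10^-20 J = 0.355 eV.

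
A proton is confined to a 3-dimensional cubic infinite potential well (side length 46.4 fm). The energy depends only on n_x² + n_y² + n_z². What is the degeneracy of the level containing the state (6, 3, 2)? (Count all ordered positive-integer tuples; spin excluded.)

degeneracy = 6

The level has n_x² + n_y² + n_z² = 49. The ordered positive-integer solutions are (2, 3, 6), (2, 6, 3), (3, 2, 6), (3, 6, 2), (6, 2, 3), (6, 3, 2).
That gives 6 states.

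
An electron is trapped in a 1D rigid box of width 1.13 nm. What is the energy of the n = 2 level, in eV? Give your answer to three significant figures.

E_2 = 1.18 eV

For an infinite well E_n = n²h²/(8m_eL²), so E_1 = h²/(8m_eL²) = (6.626×10^-34)²/(8·9.109×10^-31·(1.13×10^-9 m)²) = 4.718×10^-20 J.
Then E_2 = 2²·E_1 = 4·4.718×10^-20 J = 1.887×10^-19 J.
Converting, E_2 = 1.887×10^-19 J / (1.602×10^-19 J/eV) = 1.18 eV.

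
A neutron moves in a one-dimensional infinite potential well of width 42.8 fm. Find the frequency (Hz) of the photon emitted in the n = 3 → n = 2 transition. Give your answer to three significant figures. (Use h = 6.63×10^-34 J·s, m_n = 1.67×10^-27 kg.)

E_1 = h²/(8m_nL²) = 1.796×10^-14 J and ΔE = (3² − 2²)E_1 = 8.980×10^-14 J.
f = ΔE/h = 8.980×10^-14/6.63×10^-34 = 1.35×10^20 Hz.

f = 1.35×10^20 Hz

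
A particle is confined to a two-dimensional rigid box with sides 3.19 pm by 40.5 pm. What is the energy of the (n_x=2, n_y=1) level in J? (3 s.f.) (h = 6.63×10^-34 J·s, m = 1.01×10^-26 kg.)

E = 2.14×10^-18 J

For a 2D rectangular well E = (h²/8m)·Σ n_i²/L_i² = (6.63×10^-34)²/(8·1.01×10^-26) · [2²/(3.19 pm)² + 1²/(40.5 pm)²].
Evaluating gives E = 2.14×10^-18 J.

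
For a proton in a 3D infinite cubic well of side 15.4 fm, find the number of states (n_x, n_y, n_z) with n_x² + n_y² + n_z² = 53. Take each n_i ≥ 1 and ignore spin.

degeneracy = 6

The level has n_x² + n_y² + n_z² = 53. The ordered positive-integer solutions are (1, 4, 6), (1, 6, 4), (4, 1, 6), (4, 6, 1), (6, 1, 4), (6, 4, 1).
That gives 6 states.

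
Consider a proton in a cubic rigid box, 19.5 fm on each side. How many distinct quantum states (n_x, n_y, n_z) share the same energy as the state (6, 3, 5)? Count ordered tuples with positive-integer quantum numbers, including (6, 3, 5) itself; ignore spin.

The level has n_x² + n_y² + n_z² = 70. The ordered positive-integer solutions are (3, 5, 6), (3, 6, 5), (5, 3, 6), (5, 6, 3), (6, 3, 5), (6, 5, 3).
That gives 6 states.

degeneracy = 6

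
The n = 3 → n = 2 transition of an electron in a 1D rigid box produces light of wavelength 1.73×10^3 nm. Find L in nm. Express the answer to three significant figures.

The photon carries ΔE = hc/λ = 6.626×10^-34·2.998×10^8/1.73×10^-6 m = 1.148×10^-19 J.
Since ΔE = (3² − 2²)E_1, E_1 = 2.296×10^-20 J, and L = h/√(8m_eE_1) = 1.62×10^-9 m = 1.62 nm.

L = 1.62 nm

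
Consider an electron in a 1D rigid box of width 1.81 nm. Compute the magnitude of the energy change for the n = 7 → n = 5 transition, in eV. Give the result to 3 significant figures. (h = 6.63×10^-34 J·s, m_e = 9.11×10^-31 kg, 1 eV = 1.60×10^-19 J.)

E_1 = h²/(8m_eL²) = 1.841×10^-20 J.
|ΔE| = |7² − 5²|·E_1 = 24·1.841×10^-20 J = 4.418×10^-19 J = 2.76 eV.

|ΔE| = 2.76 eV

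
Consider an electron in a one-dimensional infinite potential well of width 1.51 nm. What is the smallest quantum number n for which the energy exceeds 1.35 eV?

E_1 = h²/(8m_eL²) = 2.642×10^-20 J = 0.1649 eV.
Need n² > 1.35/0.1649 = 8.187, i.e. n > 2.861.
The smallest integer satisfying this is n = 3.

n = 3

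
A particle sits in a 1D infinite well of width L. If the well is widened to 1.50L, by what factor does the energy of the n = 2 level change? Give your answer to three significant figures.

E_n ∝ 1/L², so the energy scales by 1/1.50² = 0.444.

0.444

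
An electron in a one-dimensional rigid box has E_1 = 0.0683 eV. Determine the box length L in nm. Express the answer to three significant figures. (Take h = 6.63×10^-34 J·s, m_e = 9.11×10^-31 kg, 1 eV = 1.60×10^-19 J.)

L = 2.35 nm

From E_n = n²h²/(8m_eL²), L = n·h/√(8m_eE_n).
E_1 = 0.0683 eV = 1.093×10^-20 J, so L = 1·6.63×10^-34/√(8·9.11×10^-31·1.093×10^-20) = 2.35×10^-9 m = 2.35 nm.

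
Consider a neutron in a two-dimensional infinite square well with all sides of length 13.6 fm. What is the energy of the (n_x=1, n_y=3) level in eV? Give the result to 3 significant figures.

For a 2D rectangular well E = (h²/8m_n)·Σ n_i²/L_i² = (6.626×10^-34)²/(8·1.675×10^-27) · [1²/(13.6 fm)² + 3²/(13.6 fm)²].
Evaluating gives E = 1.771×10^-12 J = 1.11×10^7 eV.

E = 1.11×10^7 eV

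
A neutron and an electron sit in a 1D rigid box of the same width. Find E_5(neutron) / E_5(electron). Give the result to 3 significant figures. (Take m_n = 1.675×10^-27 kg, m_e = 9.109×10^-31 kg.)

E_n ∝ 1/m at fixed n and L, so the ratio is m_e/m_n = 9.109×10^-31/1.675×10^-27 = 5.44×10^-4.

5.44×10^-4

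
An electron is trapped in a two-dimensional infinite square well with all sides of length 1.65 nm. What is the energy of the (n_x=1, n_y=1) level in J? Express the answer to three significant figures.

E = 4.43×10^-20 J

For a 2D rectangular well E = (h²/8m_e)·Σ n_i²/L_i² = (6.626×10^-34)²/(8·9.109×10^-31) · [1²/(1.65 nm)² + 1²/(1.65 nm)²].
Evaluating gives E = 4.43×10^-20 J.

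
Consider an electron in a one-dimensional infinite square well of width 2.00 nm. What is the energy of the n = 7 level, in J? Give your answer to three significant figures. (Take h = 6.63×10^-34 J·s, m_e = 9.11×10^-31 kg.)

For an infinite well E_n = n²h²/(8m_eL²), so E_1 = h²/(8m_eL²) = (6.63×10^-34)²/(8·9.11×10^-31·(2.00×10^-9 m)²) = 1.508×10^-20 J.
Then E_7 = 7²·E_1 = 49·1.508×10^-20 J = 7.39×10^-19 J.

E_7 = 7.39×10^-19 J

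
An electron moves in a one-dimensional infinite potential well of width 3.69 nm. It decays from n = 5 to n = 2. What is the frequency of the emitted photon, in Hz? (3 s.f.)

f = 1.40×10^14 Hz

E_1 = h²/(8m_eL²) = 4.425×10^-21 J and ΔE = (5² − 2²)E_1 = 9.293×10^-20 J.
f = ΔE/h = 9.293×10^-20/6.626×10^-34 = 1.40×10^14 Hz.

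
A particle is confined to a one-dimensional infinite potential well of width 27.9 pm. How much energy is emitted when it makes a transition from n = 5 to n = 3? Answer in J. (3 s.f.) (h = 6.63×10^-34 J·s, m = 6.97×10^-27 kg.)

E_1 = h²/(8mL²) = 1.013×10^-20 J.
|ΔE| = |5² − 3²|·E_1 = 16·1.013×10^-20 J = 1.62×10^-19 J.

|ΔE| = 1.62×10^-19 J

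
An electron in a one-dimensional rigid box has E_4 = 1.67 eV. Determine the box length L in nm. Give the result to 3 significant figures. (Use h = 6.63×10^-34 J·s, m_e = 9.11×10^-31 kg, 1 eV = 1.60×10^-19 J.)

From E_n = n²h²/(8m_eL²), L = n·h/√(8m_eE_n).
E_4 = 1.67 eV = 2.672×10^-19 J, so L = 4·6.63×10^-34/√(8·9.11×10^-31·2.672×10^-19) = 1.90×10^-9 m = 1.90 nm.

L = 1.90 nm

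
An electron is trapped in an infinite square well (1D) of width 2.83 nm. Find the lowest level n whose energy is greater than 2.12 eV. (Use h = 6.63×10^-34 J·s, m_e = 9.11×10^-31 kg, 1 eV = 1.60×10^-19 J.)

n = 7

E_1 = h²/(8m_eL²) = 7.531×10^-21 J = 0.04707 eV.
Need n² > 2.12/0.04707 = 45.04, i.e. n > 6.711.
The smallest integer satisfying this is n = 7.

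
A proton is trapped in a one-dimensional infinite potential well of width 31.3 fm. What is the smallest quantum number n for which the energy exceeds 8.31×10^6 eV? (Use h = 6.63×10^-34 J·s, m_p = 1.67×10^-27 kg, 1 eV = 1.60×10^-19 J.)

n = 7

E_1 = h²/(8m_pL²) = 3.358×10^-14 J = 2.099×10^5 eV.
Need n² > 8.31×10^6/2.099×10^5 = 39.59, i.e. n > 6.292.
The smallest integer satisfying this is n = 7.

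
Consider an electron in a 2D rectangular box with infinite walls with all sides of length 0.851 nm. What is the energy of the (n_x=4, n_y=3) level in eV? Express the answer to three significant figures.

E = 13.0 eV

For a 2D rectangular well E = (h²/8m_e)·Σ n_i²/L_i² = (6.626×10^-34)²/(8·9.109×10^-31) · [4²/(0.851 nm)² + 3²/(0.851 nm)²].
Evaluating gives E = 2.080×10^-18 J = 13.0 eV.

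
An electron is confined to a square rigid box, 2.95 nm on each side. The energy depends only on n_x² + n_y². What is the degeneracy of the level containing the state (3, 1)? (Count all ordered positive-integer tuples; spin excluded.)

degeneracy = 2

The level has n_x² + n_y² = 10. The ordered positive-integer solutions are (1, 3), (3, 1).
That gives 2 states.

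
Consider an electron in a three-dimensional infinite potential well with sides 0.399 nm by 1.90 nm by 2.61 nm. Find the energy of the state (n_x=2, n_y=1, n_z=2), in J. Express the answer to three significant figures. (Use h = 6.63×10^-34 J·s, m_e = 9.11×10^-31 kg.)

For a 3D rectangular well E = (h²/8m_e)·Σ n_i²/L_i² = (6.63×10^-34)²/(8·9.11×10^-31) · [2²/(0.399 nm)² + 1²/(1.90 nm)² + 2²/(2.61 nm)²].
Evaluating gives E = 1.57×10^-18 J.

E = 1.57×10^-18 J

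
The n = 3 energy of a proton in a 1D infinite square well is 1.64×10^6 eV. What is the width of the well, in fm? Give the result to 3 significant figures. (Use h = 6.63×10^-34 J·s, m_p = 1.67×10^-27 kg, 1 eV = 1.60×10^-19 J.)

L = 33.6 fm

From E_n = n²h²/(8m_pL²), L = n·h/√(8m_pE_n).
E_3 = 1.64×10^6 eV = 2.624×10^-13 J, so L = 3·6.63×10^-34/√(8·1.67×10^-27·2.624×10^-13) = 3.36×10^-14 m = 33.6 fm.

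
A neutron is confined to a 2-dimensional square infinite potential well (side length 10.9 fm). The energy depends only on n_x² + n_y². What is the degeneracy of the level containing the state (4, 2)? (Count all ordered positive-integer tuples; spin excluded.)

degeneracy = 2

The level has n_x² + n_y² = 20. The ordered positive-integer solutions are (2, 4), (4, 2).
That gives 2 states.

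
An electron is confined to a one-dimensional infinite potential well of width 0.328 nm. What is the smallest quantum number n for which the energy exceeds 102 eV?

E_1 = h²/(8m_eL²) = 5.600×10^-19 J = 3.496 eV.
Need n² > 102/3.496 = 29.18, i.e. n > 5.402.
The smallest integer satisfying this is n = 6.

n = 6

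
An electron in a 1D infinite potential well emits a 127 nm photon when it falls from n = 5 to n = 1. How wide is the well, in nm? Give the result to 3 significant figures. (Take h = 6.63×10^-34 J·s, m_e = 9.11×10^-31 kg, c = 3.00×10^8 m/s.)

The photon carries ΔE = hc/λ = 6.63×10^-34·3.00×10^8/1.27×10^-7 m = 1.566×10^-18 J.
Since ΔE = (5² − 1²)E_1, E_1 = 6.525×10^-20 J, and L = h/√(8m_eE_1) = 9.61×10^-10 m = 0.961 nm.

L = 0.961 nm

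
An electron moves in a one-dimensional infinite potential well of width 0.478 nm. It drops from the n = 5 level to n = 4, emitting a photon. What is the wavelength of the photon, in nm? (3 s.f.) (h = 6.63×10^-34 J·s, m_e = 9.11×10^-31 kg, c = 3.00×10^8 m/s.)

λ = 83.7 nm

E_1 = h²/(8m_eL²) = 2.640×10^-19 J, so ΔE = (5² − 4²)E_1 = 2.376×10^-18 J.
λ = hc/ΔE = (6.63×10^-34·3.00×10^8)/2.376×10^-18 = 8.37×10^-8 m = 83.7 nm.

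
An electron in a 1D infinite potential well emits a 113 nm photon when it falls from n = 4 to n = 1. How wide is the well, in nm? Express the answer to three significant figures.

L = 0.717 nm

The photon carries ΔE = hc/λ = 6.626×10^-34·2.998×10^8/1.13×10^-7 m = 1.758×10^-18 J.
Since ΔE = (4² − 1²)E_1, E_1 = 1.172×10^-19 J, and L = h/√(8m_eE_1) = 7.17×10^-10 m = 0.717 nm.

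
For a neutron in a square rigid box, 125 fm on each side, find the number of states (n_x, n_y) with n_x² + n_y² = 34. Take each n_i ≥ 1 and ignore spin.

degeneracy = 2

The level has n_x² + n_y² = 34. The ordered positive-integer solutions are (3, 5), (5, 3).
That gives 2 states.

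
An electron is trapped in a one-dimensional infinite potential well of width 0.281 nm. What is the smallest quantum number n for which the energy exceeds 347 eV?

E_1 = h²/(8m_eL²) = 7.630×10^-19 J = 4.763 eV.
Need n² > 347/4.763 = 72.85, i.e. n > 8.535.
The smallest integer satisfying this is n = 9.

n = 9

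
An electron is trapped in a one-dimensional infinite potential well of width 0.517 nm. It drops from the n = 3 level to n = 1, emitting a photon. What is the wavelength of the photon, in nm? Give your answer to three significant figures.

E_1 = h²/(8m_eL²) = 2.254×10^-19 J, so ΔE = (3² − 1²)E_1 = 1.803×10^-18 J.
λ = hc/ΔE = (6.626×10^-34·2.998×10^8)/1.803×10^-18 = 1.10×10^-7 m = 110 nm.

λ = 110 nm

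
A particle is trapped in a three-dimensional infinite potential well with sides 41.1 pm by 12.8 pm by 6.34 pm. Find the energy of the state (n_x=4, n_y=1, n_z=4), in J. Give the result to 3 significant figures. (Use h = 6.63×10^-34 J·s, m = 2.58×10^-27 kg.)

E = 8.81×10^-18 J

For a 3D rectangular well E = (h²/8m)·Σ n_i²/L_i² = (6.63×10^-34)²/(8·2.58×10^-27) · [4²/(41.1 pm)² + 1²/(12.8 pm)² + 4²/(6.34 pm)²].
Evaluating gives E = 8.81×10^-18 J.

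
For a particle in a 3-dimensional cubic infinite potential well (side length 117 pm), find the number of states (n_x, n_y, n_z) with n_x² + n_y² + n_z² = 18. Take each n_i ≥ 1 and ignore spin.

The level has n_x² + n_y² + n_z² = 18. The ordered positive-integer solutions are (1, 1, 4), (1, 4, 1), (4, 1, 1).
That gives 3 states.

degeneracy = 3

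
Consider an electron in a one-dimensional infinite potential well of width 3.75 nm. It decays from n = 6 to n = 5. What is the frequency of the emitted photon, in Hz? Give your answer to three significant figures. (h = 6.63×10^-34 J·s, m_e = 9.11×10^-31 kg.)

f = 7.12×10^13 Hz

E_1 = h²/(8m_eL²) = 4.289×10^-21 J and ΔE = (6² − 5²)E_1 = 4.718×10^-20 J.
f = ΔE/h = 4.718×10^-20/6.63×10^-34 = 7.12×10^13 Hz.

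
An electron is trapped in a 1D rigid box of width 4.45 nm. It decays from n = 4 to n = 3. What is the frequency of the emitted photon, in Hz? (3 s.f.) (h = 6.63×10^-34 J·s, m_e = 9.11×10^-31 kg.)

f = 3.22×10^13 Hz

E_1 = h²/(8m_eL²) = 3.046×10^-21 J and ΔE = (4² − 3²)E_1 = 2.132×10^-20 J.
f = ΔE/h = 2.132×10^-20/6.63×10^-34 = 3.22×10^13 Hz.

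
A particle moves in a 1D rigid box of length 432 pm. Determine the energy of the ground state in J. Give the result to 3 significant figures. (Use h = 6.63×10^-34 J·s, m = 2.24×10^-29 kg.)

E_1 = 1.31×10^-20 J

For an infinite well E_n = n²h²/(8mL²), so E_1 = h²/(8mL²) = (6.63×10^-34)²/(8·2.24×10^-29·(4.32×10^-10 m)²) = 1.314×10^-20 J.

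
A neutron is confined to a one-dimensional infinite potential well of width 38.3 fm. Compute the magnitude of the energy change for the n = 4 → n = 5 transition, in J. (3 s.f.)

E_1 = h²/(8m_nL²) = 2.234×10^-14 J.
|ΔE| = |4² − 5²|·E_1 = 9·2.234×10^-14 J = 2.01×10^-13 J.

|ΔE| = 2.01×10^-13 J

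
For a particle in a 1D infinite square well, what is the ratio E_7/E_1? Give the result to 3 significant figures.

49.0

E_n ∝ n², so E_7/E_1 = 7²/1² = 49/1 = 49.0.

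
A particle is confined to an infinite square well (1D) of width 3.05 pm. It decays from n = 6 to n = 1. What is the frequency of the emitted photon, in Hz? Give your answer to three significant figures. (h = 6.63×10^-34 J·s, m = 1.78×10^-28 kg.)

E_1 = h²/(8mL²) = 3.318×10^-17 J and ΔE = (6² − 1²)E_1 = 1.161×10^-15 J.
f = ΔE/h = 1.161×10^-15/6.63×10^-34 = 1.75×10^18 Hz.

f = 1.75×10^18 Hz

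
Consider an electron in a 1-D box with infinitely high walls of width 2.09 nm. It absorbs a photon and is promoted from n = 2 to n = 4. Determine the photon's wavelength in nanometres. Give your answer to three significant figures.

λ = 1.20×10^3 nm

E_1 = h²/(8m_eL²) = 1.379×10^-20 J, so ΔE = (4² − 2²)E_1 = 1.655×10^-19 J.
λ = hc/ΔE = (6.626×10^-34·2.998×10^8)/1.655×10^-19 = 1.20×10^-6 m = 1.20×10^3 nm.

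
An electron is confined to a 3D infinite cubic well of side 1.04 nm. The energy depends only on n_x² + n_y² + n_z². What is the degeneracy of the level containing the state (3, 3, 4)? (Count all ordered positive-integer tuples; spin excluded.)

The level has n_x² + n_y² + n_z² = 34. The ordered positive-integer solutions are (3, 3, 4), (3, 4, 3), (4, 3, 3).
That gives 3 states.

degeneracy = 3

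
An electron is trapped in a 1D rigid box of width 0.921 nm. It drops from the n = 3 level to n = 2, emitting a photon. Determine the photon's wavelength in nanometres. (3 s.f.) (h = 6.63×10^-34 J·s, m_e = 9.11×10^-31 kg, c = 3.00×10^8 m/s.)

λ = 559 nm

E_1 = h²/(8m_eL²) = 7.110×10^-20 J, so ΔE = (3² − 2²)E_1 = 3.555×10^-19 J.
λ = hc/ΔE = (6.63×10^-34·3.00×10^8)/3.555×10^-19 = 5.59×10^-7 m = 559 nm.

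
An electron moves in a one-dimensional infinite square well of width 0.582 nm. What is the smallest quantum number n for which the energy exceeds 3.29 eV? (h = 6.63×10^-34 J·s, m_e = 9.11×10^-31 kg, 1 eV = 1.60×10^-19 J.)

E_1 = h²/(8m_eL²) = 1.781×10^-19 J = 1.113 eV.
Need n² > 3.29/1.113 = 2.956, i.e. n > 1.719.
The smallest integer satisfying this is n = 2.

n = 2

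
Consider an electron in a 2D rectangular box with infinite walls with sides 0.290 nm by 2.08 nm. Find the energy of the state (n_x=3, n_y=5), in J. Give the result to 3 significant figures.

For a 2D rectangular well E = (h²/8m_e)·Σ n_i²/L_i² = (6.626×10^-34)²/(8·9.109×10^-31) · [3²/(0.290 nm)² + 5²/(2.08 nm)²].
Evaluating gives E = 6.80×10^-18 J.

E = 6.80×10^-18 J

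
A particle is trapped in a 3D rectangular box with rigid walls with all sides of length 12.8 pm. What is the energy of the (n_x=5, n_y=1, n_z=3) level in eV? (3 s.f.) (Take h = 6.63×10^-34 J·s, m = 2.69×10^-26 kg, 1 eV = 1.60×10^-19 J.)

E = 2.73 eV

For a 3D rectangular well E = (h²/8m)·Σ n_i²/L_i² = (6.63×10^-34)²/(8·2.69×10^-26) · [5²/(12.8 pm)² + 1²/(12.8 pm)² + 3²/(12.8 pm)²].
Evaluating gives E = 4.363×10^-19 J = 2.73 eV.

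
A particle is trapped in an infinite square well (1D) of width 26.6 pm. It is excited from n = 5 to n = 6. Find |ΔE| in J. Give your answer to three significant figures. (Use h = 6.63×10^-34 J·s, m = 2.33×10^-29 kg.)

E_1 = h²/(8mL²) = 3.333×10^-18 J.
|ΔE| = |5² − 6²|·E_1 = 11·3.333×10^-18 J = 3.67×10^-17 J.

|ΔE| = 3.67×10^-17 J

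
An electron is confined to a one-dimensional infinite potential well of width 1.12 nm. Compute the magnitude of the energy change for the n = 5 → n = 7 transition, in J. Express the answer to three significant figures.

|ΔE| = 1.15×10^-18 J

E_1 = h²/(8m_eL²) = 4.803×10^-20 J.
|ΔE| = |5² − 7²|·E_1 = 24·4.803×10^-20 J = 1.15×10^-18 J.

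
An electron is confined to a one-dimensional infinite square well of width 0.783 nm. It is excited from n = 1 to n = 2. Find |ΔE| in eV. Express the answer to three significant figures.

E_1 = h²/(8m_eL²) = 9.827×10^-20 J.
|ΔE| = |1² − 2²|·E_1 = 3·9.827×10^-20 J = 2.948×10^-19 J = 1.84 eV.

|ΔE| = 1.84 eV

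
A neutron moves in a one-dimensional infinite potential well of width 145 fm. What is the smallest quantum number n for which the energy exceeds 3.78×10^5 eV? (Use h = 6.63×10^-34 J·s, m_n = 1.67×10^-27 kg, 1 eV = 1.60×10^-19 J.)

n = 7

E_1 = h²/(8m_nL²) = 1.565×10^-15 J = 9781 eV.
Need n² > 3.78×10^5/9781 = 38.65, i.e. n > 6.217.
The smallest integer satisfying this is n = 7.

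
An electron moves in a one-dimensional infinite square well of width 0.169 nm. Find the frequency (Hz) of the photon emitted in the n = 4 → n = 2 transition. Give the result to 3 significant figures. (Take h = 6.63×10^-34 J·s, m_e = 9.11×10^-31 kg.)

E_1 = h²/(8m_eL²) = 2.112×10^-18 J and ΔE = (4² − 2²)E_1 = 2.534×10^-17 J.
f = ΔE/h = 2.534×10^-17/6.63×10^-34 = 3.82×10^16 Hz.

f = 3.82×10^16 Hz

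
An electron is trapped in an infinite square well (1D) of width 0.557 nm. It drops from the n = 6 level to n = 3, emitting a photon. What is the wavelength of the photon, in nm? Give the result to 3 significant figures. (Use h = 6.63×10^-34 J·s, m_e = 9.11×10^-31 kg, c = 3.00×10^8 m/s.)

λ = 37.9 nm

E_1 = h²/(8m_eL²) = 1.944×10^-19 J, so ΔE = (6² − 3²)E_1 = 5.249×10^-18 J.
λ = hc/ΔE = (6.63×10^-34·3.00×10^8)/5.249×10^-18 = 3.79×10^-8 m = 37.9 nm.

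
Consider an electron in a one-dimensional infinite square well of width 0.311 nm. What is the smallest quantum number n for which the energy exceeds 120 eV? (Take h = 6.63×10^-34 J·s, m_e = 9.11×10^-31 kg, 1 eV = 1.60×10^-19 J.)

E_1 = h²/(8m_eL²) = 6.236×10^-19 J = 3.898 eV.
Need n² > 120/3.898 = 30.79, i.e. n > 5.549.
The smallest integer satisfying this is n = 6.

n = 6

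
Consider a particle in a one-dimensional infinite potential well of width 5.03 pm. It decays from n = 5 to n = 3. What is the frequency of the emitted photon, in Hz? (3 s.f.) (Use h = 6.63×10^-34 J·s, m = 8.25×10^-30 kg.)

f = 6.35×10^18 Hz

E_1 = h²/(8mL²) = 2.632×10^-16 J and ΔE = (5² − 3²)E_1 = 4.211×10^-15 J.
f = ΔE/h = 4.211×10^-15/6.63×10^-34 = 6.35×10^18 Hz.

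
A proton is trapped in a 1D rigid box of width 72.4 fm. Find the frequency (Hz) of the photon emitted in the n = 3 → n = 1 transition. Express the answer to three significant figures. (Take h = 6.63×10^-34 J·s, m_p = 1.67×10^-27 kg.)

E_1 = h²/(8m_pL²) = 6.277×10^-15 J and ΔE = (3² − 1²)E_1 = 5.022×10^-14 J.
f = ΔE/h = 5.022×10^-14/6.63×10^-34 = 7.57×10^19 Hz.

f = 7.57×10^19 Hz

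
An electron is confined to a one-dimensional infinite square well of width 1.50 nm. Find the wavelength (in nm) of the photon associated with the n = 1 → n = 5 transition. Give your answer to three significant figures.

E_1 = h²/(8m_eL²) = 2.678×10^-20 J, so ΔE = (5² − 1²)E_1 = 6.427×10^-19 J.
λ = hc/ΔE = (6.626×10^-34·2.998×10^8)/6.427×10^-19 = 3.09×10^-7 m = 309 nm.

λ = 309 nm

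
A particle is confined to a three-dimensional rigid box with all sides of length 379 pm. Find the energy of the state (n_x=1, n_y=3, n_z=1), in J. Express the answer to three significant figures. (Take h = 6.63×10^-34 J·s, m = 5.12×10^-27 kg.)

E = 8.22×10^-22 J

For a 3D rectangular well E = (h²/8m)·Σ n_i²/L_i² = (6.63×10^-34)²/(8·5.12×10^-27) · [1²/(379 pm)² + 3²/(379 pm)² + 1²/(379 pm)²].
Evaluating gives E = 8.22×10^-22 J.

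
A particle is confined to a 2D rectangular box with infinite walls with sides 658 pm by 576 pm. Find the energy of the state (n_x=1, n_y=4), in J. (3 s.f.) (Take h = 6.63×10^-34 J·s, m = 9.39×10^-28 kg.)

E = 2.96×10^-21 J

For a 2D rectangular well E = (h²/8m)·Σ n_i²/L_i² = (6.63×10^-34)²/(8·9.39×10^-28) · [1²/(658 pm)² + 4²/(576 pm)²].
Evaluating gives E = 2.96×10^-21 J.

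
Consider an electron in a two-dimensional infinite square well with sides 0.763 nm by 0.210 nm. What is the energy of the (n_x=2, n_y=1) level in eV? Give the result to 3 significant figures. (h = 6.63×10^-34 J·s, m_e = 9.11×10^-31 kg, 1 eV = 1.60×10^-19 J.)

For a 2D rectangular well E = (h²/8m_e)·Σ n_i²/L_i² = (6.63×10^-34)²/(8·9.11×10^-31) · [2²/(0.763 nm)² + 1²/(0.210 nm)²].
Evaluating gives E = 1.782×10^-18 J = 11.1 eV.

E = 11.1 eV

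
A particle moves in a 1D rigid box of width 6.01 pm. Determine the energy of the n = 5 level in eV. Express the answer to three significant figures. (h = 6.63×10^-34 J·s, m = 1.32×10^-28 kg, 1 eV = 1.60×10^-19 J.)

For an infinite well E_n = n²h²/(8mL²), so E_1 = h²/(8mL²) = (6.63×10^-34)²/(8·1.32×10^-28·(6.01×10^-12 m)²) = 1.152×10^-17 J.
Then E_5 = 5²·E_1 = 25·1.152×10^-17 J = 2.880×10^-16 J.
Converting, E_5 = 2.880×10^-16 J / (1.60×10^-19 J/eV) = 1.80×10^3 eV.

E_5 = 1.80×10^3 eV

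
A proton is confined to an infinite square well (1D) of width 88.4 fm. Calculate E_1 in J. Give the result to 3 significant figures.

E_1 = 4.20×10^-15 J

For an infinite well E_n = n²h²/(8m_pL²), so E_1 = h²/(8m_pL²) = (6.626×10^-34)²/(8·1.673×10^-27·(8.84×10^-14 m)²) = 4.198×10^-15 J.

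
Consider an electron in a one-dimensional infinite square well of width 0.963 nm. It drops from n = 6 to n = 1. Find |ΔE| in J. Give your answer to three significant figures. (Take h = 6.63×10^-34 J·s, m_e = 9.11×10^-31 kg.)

|ΔE| = 2.28×10^-18 J

E_1 = h²/(8m_eL²) = 6.504×10^-20 J.
|ΔE| = |6² − 1²|·E_1 = 35·6.504×10^-20 J = 2.28×10^-18 J.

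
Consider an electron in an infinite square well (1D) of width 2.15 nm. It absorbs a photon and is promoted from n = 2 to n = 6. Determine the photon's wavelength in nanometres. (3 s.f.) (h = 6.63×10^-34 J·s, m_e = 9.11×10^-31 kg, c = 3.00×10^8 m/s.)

E_1 = h²/(8m_eL²) = 1.305×10^-20 J, so ΔE = (6² − 2²)E_1 = 4.176×10^-19 J.
λ = hc/ΔE = (6.63×10^-34·3.00×10^8)/4.176×10^-19 = 4.76×10^-7 m = 476 nm.

λ = 476 nm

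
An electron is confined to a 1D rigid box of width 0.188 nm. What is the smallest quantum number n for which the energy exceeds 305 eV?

n = 6

E_1 = h²/(8m_eL²) = 1.705×10^-18 J = 10.64 eV.
Need n² > 305/10.64 = 28.67, i.e. n > 5.354.
The smallest integer satisfying this is n = 6.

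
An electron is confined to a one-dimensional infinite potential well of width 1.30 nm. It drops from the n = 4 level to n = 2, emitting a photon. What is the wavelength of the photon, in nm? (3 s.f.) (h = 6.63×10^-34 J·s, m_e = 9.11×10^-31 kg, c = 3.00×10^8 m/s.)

E_1 = h²/(8m_eL²) = 3.569×10^-20 J, so ΔE = (4² − 2²)E_1 = 4.283×10^-19 J.
λ = hc/ΔE = (6.63×10^-34·3.00×10^8)/4.283×10^-19 = 4.64×10^-7 m = 464 nm.

λ = 464 nm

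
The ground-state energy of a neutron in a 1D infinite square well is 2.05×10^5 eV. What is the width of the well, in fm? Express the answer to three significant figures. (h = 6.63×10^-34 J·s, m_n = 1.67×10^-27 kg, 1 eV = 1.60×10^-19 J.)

L = 31.7 fm

From E_n = n²h²/(8m_nL²), L = n·h/√(8m_nE_n).
E_1 = 2.05×10^5 eV = 3.280×10^-14 J, so L = 1·6.63×10^-34/√(8·1.67×10^-27·3.280×10^-14) = 3.17×10^-14 m = 31.7 fm.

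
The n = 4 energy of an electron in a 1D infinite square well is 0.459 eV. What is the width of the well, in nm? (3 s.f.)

L = 3.62 nm

From E_n = n²h²/(8m_eL²), L = n·h/√(8m_eE_n).
E_4 = 0.459 eV = 7.353×10^-20 J, so L = 4·6.626×10^-34/√(8·9.109×10^-31·7.353×10^-20) = 3.62×10^-9 m = 3.62 nm.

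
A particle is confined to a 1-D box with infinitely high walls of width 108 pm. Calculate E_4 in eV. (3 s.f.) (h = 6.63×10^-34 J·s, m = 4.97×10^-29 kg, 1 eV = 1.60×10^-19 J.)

For an infinite well E_n = n²h²/(8mL²), so E_1 = h²/(8mL²) = (6.63×10^-34)²/(8·4.97×10^-29·(1.08×10^-10 m)²) = 9.478×10^-20 J.
Then E_4 = 4²·E_1 = 16·9.478×10^-20 J = 1.516×10^-18 J.
Converting, E_4 = 1.516×10^-18 J / (1.60×10^-19 J/eV) = 9.48 eV.

E_4 = 9.48 eV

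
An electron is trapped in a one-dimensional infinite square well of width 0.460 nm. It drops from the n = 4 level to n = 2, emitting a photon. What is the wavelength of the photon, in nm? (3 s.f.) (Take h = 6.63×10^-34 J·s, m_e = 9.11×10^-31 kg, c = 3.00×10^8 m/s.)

λ = 58.2 nm

E_1 = h²/(8m_eL²) = 2.850×10^-19 J, so ΔE = (4² − 2²)E_1 = 3.420×10^-18 J.
λ = hc/ΔE = (6.63×10^-34·3.00×10^8)/3.420×10^-18 = 5.82×10^-8 m = 58.2 nm.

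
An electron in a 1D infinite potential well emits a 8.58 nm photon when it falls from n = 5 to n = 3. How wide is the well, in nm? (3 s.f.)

L = 0.204 nm

The photon carries ΔE = hc/λ = 6.626×10^-34·2.998×10^8/8.58×10^-9 m = 2.315×10^-17 J.
Since ΔE = (5² − 3²)E_1, E_1 = 1.447×10^-18 J, and L = h/√(8m_eE_1) = 2.04×10^-10 m = 0.204 nm.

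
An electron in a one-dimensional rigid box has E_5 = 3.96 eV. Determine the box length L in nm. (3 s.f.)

From E_n = n²h²/(8m_eL²), L = n·h/√(8m_eE_n).
E_5 = 3.96 eV = 6.344×10^-19 J, so L = 5·6.626×10^-34/√(8·9.109×10^-31·6.344×10^-19) = 1.54×10^-9 m = 1.54 nm.

L = 1.54 nm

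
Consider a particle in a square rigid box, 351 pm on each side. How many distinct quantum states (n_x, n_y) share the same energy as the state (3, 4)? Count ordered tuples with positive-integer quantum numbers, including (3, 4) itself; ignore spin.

The level has n_x² + n_y² = 25. The ordered positive-integer solutions are (3, 4), (4, 3).
That gives 2 states.

degeneracy = 2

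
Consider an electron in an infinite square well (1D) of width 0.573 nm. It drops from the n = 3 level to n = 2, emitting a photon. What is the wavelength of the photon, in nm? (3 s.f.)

E_1 = h²/(8m_eL²) = 1.835×10^-19 J, so ΔE = (3² − 2²)E_1 = 9.175×10^-19 J.
λ = hc/ΔE = (6.626×10^-34·2.998×10^8)/9.175×10^-19 = 2.17×10^-7 m = 217 nm.

λ = 217 nm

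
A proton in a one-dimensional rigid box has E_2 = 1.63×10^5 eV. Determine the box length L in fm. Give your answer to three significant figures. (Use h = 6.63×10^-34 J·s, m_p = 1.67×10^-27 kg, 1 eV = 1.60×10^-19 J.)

From E_n = n²h²/(8m_pL²), L = n·h/√(8m_pE_n).
E_2 = 1.63×10^5 eV = 2.608×10^-14 J, so L = 2·6.63×10^-34/√(8·1.67×10^-27·2.608×10^-14) = 7.10×10^-14 m = 71.0 fm.

L = 71.0 fm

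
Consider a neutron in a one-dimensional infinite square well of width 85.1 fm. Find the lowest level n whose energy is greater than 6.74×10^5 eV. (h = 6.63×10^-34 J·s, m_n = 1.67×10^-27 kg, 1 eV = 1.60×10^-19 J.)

E_1 = h²/(8m_nL²) = 4.543×10^-15 J = 2.839×10^4 eV.
Need n² > 6.74×10^5/2.839×10^4 = 23.74, i.e. n > 4.872.
The smallest integer satisfying this is n = 5.

n = 5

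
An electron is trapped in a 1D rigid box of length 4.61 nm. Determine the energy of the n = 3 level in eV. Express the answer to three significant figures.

For an infinite well E_n = n²h²/(8m_eL²), so E_1 = h²/(8m_eL²) = (6.626×10^-34)²/(8·9.109×10^-31·(4.61×10^-9 m)²) = 2.835×10^-21 J.
Then E_3 = 3²·E_1 = 9·2.835×10^-21 J = 2.551×10^-20 J.
Converting, E_3 = 2.551×10^-20 J / (1.602×10^-19 J/eV) = 0.159 eV.

E_3 = 0.159 eV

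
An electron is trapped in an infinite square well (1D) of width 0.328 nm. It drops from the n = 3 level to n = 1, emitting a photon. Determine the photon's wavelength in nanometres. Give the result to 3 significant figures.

E_1 = h²/(8m_eL²) = 5.600×10^-19 J, so ΔE = (3² − 1²)E_1 = 4.480×10^-18 J.
λ = hc/ΔE = (6.626×10^-34·2.998×10^8)/4.480×10^-18 = 4.43×10^-8 m = 44.3 nm.

λ = 44.3 nm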